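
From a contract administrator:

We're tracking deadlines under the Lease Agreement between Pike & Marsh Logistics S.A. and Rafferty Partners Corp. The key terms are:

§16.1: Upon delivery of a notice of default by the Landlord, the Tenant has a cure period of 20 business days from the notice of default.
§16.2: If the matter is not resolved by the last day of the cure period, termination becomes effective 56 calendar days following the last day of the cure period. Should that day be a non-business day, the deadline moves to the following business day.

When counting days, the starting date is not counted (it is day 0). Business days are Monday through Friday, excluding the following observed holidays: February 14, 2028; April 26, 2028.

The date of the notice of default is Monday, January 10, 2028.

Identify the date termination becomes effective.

The last day of the cure period: 20 business days after Monday, January 10, 2028, skipping weekends — Jan 11, Jan 12, Jan 13, Jan 14, …, Feb 3, Feb 4, Feb 7 — lands on Monday, February 7, 2028.
Adding 56 calendar days to February 7, 2028 gives April 3, 2028, which is the date termination becomes effective. April 3, 2028 is a Monday and is not a listed holiday, so no roll-forward applies.

April 3, 2028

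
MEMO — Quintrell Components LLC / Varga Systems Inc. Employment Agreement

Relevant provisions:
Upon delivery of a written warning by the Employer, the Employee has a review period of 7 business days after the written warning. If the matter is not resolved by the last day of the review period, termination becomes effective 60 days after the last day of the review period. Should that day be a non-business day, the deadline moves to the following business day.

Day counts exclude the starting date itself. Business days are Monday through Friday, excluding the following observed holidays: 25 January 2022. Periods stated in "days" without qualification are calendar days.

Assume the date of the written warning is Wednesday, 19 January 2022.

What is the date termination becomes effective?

1 April 2022

From Wednesday, 19 January 2022, 7 business days (Jan 20, Jan 21, Jan 24, Jan 26, Jan 27, Jan 28, Jan 31, skipping weekends and the listed holiday on Jan 25) brings us to Monday, 31 January 2022, which is the last day of the review period.
The date termination becomes effective: 60 calendar days after 31 January 2022 is 1 April 2022. 1 April 2022 is a Friday and is not a listed holiday, so no roll-forward applies.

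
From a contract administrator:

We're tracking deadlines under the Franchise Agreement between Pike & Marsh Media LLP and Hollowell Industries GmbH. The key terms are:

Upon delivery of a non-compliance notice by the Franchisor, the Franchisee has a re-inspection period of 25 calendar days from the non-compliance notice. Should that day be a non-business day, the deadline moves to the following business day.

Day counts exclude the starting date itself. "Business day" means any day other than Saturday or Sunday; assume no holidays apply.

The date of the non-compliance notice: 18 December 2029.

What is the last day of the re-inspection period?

The last day of the re-inspection period: 25 calendar days after 18 December 2029 is 12 January 2030. That falls on a Saturday, so it rolls to the next business day, Monday, 14 January 2030.

14 January 2030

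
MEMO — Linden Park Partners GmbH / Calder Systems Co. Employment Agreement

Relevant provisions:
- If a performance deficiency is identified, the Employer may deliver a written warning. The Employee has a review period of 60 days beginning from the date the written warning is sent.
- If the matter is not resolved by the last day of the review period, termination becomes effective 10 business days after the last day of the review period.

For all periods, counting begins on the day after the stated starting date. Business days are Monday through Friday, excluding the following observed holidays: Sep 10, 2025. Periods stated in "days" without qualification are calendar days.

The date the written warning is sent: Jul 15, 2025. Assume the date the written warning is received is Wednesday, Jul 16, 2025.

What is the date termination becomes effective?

The last day of the review period: Jul 15, 2025 + 60 days = Sep 13, 2025.
From Saturday, Sep 13, 2025, 10 business days (Sep 15, Sep 16, Sep 17, Sep 18, Sep 19, Sep 22, Sep 23, Sep 24, Sep 25, Sep 26, skipping weekends) brings us to Friday, Sep 26, 2025, which is the date termination becomes effective.

Sep 26, 2025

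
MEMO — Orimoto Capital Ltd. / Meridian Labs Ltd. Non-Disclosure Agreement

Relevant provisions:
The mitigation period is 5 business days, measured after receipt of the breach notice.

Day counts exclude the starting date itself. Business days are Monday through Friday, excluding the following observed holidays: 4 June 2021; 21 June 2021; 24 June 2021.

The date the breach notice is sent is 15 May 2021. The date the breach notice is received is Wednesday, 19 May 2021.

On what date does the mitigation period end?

26 May 2021

The last day of the mitigation period: 5 business days after Wednesday, 19 May 2021, skipping weekends — May 20, May 21, May 24, May 25, May 26 — lands on Wednesday, 26 May 2021.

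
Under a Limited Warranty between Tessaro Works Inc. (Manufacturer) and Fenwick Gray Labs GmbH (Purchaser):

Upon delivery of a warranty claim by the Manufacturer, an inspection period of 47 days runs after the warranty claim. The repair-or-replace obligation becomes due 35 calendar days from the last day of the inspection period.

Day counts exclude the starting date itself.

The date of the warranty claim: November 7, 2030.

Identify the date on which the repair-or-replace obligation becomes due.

The last day of the inspection period: November 7, 2030 + 47 days = December 24, 2030.
Adding 35 calendar days to December 24, 2030 gives January 28, 2031, which is the date on which the repair-or-replace obligation becomes due.

January 28, 2031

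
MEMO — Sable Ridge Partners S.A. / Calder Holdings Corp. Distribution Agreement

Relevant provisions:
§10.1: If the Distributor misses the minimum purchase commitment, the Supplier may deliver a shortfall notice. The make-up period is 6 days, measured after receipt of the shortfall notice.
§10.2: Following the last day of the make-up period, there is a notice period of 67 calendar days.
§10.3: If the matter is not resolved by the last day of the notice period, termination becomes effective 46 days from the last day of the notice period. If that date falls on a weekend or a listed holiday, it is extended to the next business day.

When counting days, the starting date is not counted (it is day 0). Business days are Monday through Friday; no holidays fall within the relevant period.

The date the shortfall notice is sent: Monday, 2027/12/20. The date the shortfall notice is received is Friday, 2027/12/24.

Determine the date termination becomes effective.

The last day of the make-up period: 2027/12/24 + 6 days = 2027/12/30.
Adding 67 calendar days to 2027/12/30 gives 2028/03/06, which is the last day of the notice period.
The date termination becomes effective: 2028/03/06 + 46 days = 2028/04/21. 2028/04/21 is a Friday, so no roll-forward applies.

2028/04/21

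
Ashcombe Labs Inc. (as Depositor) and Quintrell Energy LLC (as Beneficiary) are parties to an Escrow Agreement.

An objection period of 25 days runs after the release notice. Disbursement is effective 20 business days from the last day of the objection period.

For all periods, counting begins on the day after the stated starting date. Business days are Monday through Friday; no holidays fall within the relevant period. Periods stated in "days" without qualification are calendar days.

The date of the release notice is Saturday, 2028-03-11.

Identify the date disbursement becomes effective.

2028-05-03

The last day of the objection period: 2028-03-11 + 25 days = 2028-04-05.
The date disbursement becomes effective: counting 20 business days from Wednesday, 2028-04-05 (Apr 6, Apr 7, Apr 10, Apr 11, …, May 1, May 2, May 3, skipping weekends) reaches Wednesday, 2028-05-03.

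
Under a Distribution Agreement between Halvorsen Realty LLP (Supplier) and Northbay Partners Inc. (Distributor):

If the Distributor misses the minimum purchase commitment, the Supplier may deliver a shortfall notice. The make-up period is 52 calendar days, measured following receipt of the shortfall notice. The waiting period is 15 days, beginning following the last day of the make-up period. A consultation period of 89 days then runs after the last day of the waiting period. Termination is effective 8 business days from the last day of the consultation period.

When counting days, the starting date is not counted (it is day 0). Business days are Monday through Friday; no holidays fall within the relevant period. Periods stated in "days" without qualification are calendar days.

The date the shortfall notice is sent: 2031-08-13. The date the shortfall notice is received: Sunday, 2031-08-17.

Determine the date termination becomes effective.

Adding 52 calendar days to 2031-08-17 gives 2031-10-08, which is the last day of the make-up period.
The last day of the waiting period: 15 calendar days after 2031-10-08 is 2031-10-23.
Adding 89 calendar days to 2031-10-23 gives 2032-01-20, which is the last day of the consultation period.
The date termination becomes effective: counting 8 business days from Tuesday, 2032-01-20 (Jan 21, Jan 22, Jan 23, Jan 26, Jan 27, Jan 28, Jan 29, Jan 30, skipping weekends) reaches Friday, 2032-01-30.

2032-01-30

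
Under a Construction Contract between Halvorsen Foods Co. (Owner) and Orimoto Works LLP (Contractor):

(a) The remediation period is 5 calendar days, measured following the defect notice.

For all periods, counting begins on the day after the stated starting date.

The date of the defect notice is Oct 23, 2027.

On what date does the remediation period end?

Oct 28, 2027

Adding 5 calendar days to Oct 23, 2027 gives Oct 28, 2027, which is the last day of the remediation period.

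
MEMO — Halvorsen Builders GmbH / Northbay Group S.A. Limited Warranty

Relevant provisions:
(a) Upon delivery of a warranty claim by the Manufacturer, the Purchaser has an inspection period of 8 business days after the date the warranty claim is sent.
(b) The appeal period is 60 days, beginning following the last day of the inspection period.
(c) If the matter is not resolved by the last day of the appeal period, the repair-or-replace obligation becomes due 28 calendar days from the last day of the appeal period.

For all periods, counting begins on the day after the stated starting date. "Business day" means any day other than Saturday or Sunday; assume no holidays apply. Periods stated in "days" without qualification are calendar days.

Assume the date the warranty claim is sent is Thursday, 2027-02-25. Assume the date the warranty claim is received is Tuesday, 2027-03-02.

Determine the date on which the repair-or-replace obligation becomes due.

The last day of the inspection period: counting 8 business days from Thursday, 2027-02-25 (Feb 26, Mar 1, Mar 2, Mar 3, Mar 4, Mar 5, Mar 8, Mar 9, skipping weekends) reaches Tuesday, 2027-03-09.
The last day of the appeal period: 2027-03-09 + 60 days = 2027-05-08.
The date on which the repair-or-replace obligation becomes due: 28 calendar days after 2027-05-08 is 2027-06-05.

2027-06-05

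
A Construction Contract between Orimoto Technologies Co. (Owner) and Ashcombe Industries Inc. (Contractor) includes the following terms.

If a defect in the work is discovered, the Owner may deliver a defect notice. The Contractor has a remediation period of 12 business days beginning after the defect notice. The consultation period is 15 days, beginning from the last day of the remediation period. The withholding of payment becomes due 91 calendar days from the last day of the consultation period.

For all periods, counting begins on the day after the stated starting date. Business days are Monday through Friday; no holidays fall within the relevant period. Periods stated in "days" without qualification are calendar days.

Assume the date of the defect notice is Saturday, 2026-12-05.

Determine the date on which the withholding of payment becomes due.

The last day of the remediation period: 12 business days after Saturday, 2026-12-05, skipping weekends — Dec 7, Dec 8, Dec 9, Dec 10, …, Dec 18, Dec 21, Dec 22 — lands on Tuesday, 2026-12-22.
The last day of the consultation period: 15 calendar days after 2026-12-22 is 2027-01-06.
Adding 91 calendar days to 2027-01-06 gives 2027-04-07, which is the date on which the withholding of payment becomes due.

2027-04-07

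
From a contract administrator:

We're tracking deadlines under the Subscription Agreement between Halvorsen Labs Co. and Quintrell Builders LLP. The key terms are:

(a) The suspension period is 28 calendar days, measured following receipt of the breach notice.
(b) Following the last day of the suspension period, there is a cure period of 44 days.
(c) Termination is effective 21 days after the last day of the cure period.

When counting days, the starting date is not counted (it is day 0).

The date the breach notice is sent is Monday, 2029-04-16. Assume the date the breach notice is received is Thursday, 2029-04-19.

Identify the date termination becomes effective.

Adding 28 calendar days to 2029-04-19 gives 2029-05-17, which is the last day of the suspension period.
The last day of the cure period: 44 calendar days after 2029-05-17 is 2029-06-30.
Adding 21 calendar days to 2029-06-30 gives 2029-07-21, which is the date termination becomes effective.

2029-07-21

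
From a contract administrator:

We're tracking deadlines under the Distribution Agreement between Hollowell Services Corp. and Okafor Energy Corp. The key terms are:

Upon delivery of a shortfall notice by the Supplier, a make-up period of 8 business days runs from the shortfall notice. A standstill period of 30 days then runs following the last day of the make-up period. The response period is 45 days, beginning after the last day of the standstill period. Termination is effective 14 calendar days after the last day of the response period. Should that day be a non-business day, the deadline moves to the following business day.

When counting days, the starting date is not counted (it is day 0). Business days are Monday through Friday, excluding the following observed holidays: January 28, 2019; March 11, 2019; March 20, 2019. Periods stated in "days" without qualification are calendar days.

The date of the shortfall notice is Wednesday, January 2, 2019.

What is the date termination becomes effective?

April 15, 2019

The last day of the make-up period: 8 business days after Wednesday, January 2, 2019, skipping weekends — Jan 3, Jan 4, Jan 7, Jan 8, Jan 9, Jan 10, Jan 11, Jan 14 — lands on Monday, January 14, 2019.
The last day of the standstill period: January 14, 2019 + 30 days = February 13, 2019.
The last day of the response period: 45 calendar days after February 13, 2019 is March 30, 2019.
The date termination becomes effective: March 30, 2019 + 14 days = April 13, 2019. That falls on a Saturday, so it rolls to the next business day, Monday, April 15, 2019.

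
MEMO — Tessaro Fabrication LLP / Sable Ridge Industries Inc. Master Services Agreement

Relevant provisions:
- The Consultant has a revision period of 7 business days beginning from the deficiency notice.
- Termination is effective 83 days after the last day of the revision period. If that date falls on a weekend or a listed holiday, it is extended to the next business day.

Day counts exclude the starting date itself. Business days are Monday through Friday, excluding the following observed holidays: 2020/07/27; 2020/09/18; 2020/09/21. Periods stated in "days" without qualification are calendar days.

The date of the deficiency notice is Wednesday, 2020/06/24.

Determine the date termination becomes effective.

2020/09/24

The last day of the revision period: 7 business days after Wednesday, 2020/06/24, skipping weekends — Jun 25, Jun 26, Jun 29, Jun 30, Jul 1, Jul 2, Jul 3 — lands on Friday, 2020/07/03.
Adding 83 calendar days to 2020/07/03 gives 2020/09/24, which is the date termination becomes effective. 2020/09/24 is a Thursday and is not a listed holiday, so no roll-forward applies.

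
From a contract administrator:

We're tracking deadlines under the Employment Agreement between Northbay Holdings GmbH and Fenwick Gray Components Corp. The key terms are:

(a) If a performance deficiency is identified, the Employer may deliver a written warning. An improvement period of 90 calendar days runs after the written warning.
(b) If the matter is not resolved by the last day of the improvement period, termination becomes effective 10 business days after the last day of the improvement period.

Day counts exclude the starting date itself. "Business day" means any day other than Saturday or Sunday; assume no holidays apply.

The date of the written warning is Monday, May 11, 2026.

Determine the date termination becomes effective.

Aug 21, 2026

Adding 90 calendar days to May 11, 2026 gives Aug 9, 2026, which is the last day of the improvement period.
The date termination becomes effective: counting 10 business days from Sunday, Aug 9, 2026 (Aug 10, Aug 11, Aug 12, Aug 13, Aug 14, Aug 17, Aug 18, Aug 19, Aug 20, Aug 21, skipping weekends) reaches Friday, Aug 21, 2026.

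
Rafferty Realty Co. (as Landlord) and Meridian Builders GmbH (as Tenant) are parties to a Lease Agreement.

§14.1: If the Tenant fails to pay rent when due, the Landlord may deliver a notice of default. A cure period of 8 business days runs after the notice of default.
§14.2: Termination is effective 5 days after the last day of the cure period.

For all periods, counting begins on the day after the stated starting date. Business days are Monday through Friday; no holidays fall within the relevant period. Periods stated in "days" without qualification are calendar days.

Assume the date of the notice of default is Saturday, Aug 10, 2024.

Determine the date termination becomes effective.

Aug 26, 2024

The last day of the cure period: 8 business days after Saturday, Aug 10, 2024, skipping weekends — Aug 12, Aug 13, Aug 14, Aug 15, Aug 16, Aug 19, Aug 20, Aug 21 — lands on Wednesday, Aug 21, 2024.
The date termination becomes effective: 5 calendar days after Aug 21, 2024 is Aug 26, 2024.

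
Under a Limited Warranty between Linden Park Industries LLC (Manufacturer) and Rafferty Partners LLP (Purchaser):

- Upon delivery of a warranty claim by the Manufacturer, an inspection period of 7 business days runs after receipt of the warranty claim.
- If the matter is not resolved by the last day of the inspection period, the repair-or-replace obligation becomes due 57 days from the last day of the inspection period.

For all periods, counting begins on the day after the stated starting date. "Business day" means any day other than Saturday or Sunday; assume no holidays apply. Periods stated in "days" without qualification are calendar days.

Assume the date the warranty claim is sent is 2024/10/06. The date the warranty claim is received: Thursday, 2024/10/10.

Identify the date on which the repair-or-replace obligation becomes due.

The last day of the inspection period: counting 7 business days from Thursday, 2024/10/10 (Oct 11, Oct 14, Oct 15, Oct 16, Oct 17, Oct 18, Oct 21, skipping weekends) reaches Monday, 2024/10/21.
The date on which the repair-or-replace obligation becomes due: 57 calendar days after 2024/10/21 is 2024/12/17.

2024/12/17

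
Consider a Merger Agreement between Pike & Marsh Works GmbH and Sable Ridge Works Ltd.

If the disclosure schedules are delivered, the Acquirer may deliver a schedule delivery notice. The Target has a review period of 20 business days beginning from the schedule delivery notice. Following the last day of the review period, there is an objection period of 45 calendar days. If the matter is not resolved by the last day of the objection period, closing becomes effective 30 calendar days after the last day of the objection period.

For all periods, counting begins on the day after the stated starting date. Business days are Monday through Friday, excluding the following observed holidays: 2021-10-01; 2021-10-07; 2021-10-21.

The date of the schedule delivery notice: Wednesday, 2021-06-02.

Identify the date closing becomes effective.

The last day of the review period: 20 business days after Wednesday, 2021-06-02, skipping weekends — Jun 3, Jun 4, Jun 7, Jun 8, …, Jun 28, Jun 29, Jun 30 — lands on Wednesday, 2021-06-30.
Adding 45 calendar days to 2021-06-30 gives 2021-08-14, which is the last day of the objection period.
The date closing becomes effective: 30 calendar days after 2021-08-14 is 2021-09-13.

2021-09-13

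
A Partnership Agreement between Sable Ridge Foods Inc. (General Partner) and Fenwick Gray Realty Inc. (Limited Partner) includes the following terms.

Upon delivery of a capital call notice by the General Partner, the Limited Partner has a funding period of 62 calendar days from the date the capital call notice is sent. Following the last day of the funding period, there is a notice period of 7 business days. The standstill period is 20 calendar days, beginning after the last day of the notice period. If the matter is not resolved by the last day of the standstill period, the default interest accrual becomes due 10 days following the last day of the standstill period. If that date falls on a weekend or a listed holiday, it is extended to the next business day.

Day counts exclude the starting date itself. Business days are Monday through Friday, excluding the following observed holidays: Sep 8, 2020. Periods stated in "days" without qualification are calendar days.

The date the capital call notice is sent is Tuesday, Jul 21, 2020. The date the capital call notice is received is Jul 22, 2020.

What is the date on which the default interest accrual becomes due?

The last day of the funding period: Jul 21, 2020 + 62 days = Sep 21, 2020.
The last day of the notice period: 7 business days after Monday, Sep 21, 2020, skipping weekends — Sep 22, Sep 23, Sep 24, Sep 25, Sep 28, Sep 29, Sep 30 — lands on Wednesday, Sep 30, 2020.
The last day of the standstill period: 20 calendar days after Sep 30, 2020 is Oct 20, 2020.
Adding 10 calendar days to Oct 20, 2020 gives Oct 30, 2020, which is the date on which the default interest accrual becomes due. Oct 30, 2020 is a Friday and is not a listed holiday, so no roll-forward applies.

Oct 30, 2020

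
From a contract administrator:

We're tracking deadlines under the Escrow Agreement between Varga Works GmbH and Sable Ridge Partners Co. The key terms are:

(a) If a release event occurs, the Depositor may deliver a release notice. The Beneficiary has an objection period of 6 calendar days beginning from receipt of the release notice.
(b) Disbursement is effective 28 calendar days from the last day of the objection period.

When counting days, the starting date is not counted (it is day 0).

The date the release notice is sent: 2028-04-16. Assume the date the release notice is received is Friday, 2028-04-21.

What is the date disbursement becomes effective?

The last day of the objection period: 2028-04-21 + 6 days = 2028-04-27.
The date disbursement becomes effective: 2028-04-27 + 28 days = 2028-05-25.

2028-05-25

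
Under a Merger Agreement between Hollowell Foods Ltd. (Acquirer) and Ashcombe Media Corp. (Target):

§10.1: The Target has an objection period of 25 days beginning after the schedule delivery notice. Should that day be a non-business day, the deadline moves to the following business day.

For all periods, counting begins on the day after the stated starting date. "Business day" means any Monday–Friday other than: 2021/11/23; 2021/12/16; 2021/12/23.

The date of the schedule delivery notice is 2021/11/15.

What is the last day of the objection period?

Adding 25 calendar days to 2021/11/15 gives 2021/12/10, which is the last day of the objection period. 2021/12/10 is a Friday and is not a listed holiday, so no roll-forward applies.

2021/12/10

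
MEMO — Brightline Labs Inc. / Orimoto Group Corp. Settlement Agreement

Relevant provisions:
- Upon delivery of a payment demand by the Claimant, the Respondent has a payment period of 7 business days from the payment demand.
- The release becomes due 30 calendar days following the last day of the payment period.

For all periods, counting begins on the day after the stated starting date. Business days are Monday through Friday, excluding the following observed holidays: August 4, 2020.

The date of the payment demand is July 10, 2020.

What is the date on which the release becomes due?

The last day of the payment period: counting 7 business days from Friday, July 10, 2020 (Jul 13, Jul 14, Jul 15, Jul 16, Jul 17, Jul 20, Jul 21, skipping weekends) reaches Tuesday, July 21, 2020.
The date on which the release becomes due: 30 calendar days after July 21, 2020 is August 20, 2020.

August 20, 2020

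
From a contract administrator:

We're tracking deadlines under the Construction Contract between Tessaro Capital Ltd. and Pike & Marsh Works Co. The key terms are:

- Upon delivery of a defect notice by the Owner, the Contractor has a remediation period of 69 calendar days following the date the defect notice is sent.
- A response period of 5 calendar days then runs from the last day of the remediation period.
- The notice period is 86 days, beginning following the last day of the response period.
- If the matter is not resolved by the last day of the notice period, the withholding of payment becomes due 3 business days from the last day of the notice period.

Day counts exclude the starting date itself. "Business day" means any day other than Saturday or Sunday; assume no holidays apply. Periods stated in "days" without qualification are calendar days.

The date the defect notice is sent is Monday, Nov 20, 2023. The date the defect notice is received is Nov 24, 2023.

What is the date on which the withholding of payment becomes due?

The last day of the remediation period: 69 calendar days after Nov 20, 2023 is Jan 28, 2024.
Adding 5 calendar days to Jan 28, 2024 gives Feb 2, 2024, which is the last day of the response period.
The last day of the notice period: 86 calendar days after Feb 2, 2024 is Apr 28, 2024.
The date on which the withholding of payment becomes due: 3 business days after Sunday, Apr 28, 2024, skipping weekends — Apr 29, Apr 30, May 1 — lands on Wednesday, May 1, 2024.

May 1, 2024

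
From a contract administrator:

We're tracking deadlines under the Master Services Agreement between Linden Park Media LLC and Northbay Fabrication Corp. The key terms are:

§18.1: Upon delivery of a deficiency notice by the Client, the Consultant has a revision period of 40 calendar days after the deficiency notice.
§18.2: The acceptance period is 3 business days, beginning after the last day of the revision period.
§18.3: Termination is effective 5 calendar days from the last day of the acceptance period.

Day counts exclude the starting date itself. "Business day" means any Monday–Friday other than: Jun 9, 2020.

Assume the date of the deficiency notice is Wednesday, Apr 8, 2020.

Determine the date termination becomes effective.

May 26, 2020

Adding 40 calendar days to Apr 8, 2020 gives May 18, 2020, which is the last day of the revision period.
The last day of the acceptance period: counting 3 business days from Monday, May 18, 2020 (May 19, May 20, May 21, skipping weekends) reaches Thursday, May 21, 2020.
The date termination becomes effective: 5 calendar days after May 21, 2020 is May 26, 2020.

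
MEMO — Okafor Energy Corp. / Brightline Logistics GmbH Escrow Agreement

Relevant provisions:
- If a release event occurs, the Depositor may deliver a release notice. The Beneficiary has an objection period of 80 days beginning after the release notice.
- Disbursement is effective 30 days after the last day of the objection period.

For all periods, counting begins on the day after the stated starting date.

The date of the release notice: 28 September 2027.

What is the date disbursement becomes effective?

The last day of the objection period: 28 September 2027 + 80 days = 17 December 2027.
Adding 30 calendar days to 17 December 2027 gives 16 January 2028, which is the date disbursement becomes effective.

16 January 2028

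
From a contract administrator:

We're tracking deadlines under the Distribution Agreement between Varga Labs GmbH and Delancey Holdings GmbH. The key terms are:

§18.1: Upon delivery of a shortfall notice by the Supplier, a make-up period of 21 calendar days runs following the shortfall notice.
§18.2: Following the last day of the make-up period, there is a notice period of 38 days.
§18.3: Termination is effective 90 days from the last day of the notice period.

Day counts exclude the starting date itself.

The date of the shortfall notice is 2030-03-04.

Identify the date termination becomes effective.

Adding 21 calendar days to 2030-03-04 gives 2030-03-25, which is the last day of the make-up period.
The last day of the notice period: 38 calendar days after 2030-03-25 is 2030-05-02.
The date termination becomes effective: 90 calendar days after 2030-05-02 is 2030-07-31.

2030-07-31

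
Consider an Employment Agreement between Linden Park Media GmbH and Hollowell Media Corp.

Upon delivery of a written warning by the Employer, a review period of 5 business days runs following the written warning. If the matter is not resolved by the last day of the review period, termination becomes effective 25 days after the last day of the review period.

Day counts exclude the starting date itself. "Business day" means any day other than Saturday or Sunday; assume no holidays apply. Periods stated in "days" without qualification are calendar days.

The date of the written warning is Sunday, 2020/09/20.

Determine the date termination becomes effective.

2020/10/20

The last day of the review period: counting 5 business days from Sunday, 2020/09/20 (Sep 21, Sep 22, Sep 23, Sep 24, Sep 25, skipping weekends) reaches Friday, 2020/09/25.
The date termination becomes effective: 2020/09/25 + 25 days = 2020/10/20.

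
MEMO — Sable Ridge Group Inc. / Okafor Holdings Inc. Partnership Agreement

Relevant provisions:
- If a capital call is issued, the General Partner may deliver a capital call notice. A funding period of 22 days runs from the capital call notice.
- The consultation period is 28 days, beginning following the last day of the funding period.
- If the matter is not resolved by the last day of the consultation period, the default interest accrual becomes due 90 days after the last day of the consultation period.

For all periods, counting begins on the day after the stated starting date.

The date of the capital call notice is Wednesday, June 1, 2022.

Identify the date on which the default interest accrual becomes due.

October 19, 2022

The last day of the funding period: 22 calendar days after June 1, 2022 is June 23, 2022.
The last day of the consultation period: June 23, 2022 + 28 days = July 21, 2022.
Adding 90 calendar days to July 21, 2022 gives October 19, 2022, which is the date on which the default interest accrual becomes due.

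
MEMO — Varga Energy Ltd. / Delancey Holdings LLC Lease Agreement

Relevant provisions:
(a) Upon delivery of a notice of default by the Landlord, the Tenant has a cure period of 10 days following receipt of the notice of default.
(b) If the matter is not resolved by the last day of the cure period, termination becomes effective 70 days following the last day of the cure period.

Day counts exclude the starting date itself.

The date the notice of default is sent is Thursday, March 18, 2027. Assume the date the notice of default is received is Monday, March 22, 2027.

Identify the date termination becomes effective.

June 10, 2027

Adding 10 calendar days to March 22, 2027 gives April 1, 2027, which is the last day of the cure period.
Adding 70 calendar days to April 1, 2027 gives June 10, 2027, which is the date termination becomes effective.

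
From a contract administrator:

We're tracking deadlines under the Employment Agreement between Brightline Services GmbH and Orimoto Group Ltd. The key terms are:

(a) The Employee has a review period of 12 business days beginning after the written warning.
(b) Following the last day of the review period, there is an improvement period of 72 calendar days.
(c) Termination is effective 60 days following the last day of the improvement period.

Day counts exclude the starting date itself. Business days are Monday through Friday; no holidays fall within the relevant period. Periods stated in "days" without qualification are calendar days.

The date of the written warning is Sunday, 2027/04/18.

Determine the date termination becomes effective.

2027/09/13

The last day of the review period: 12 business days after Sunday, 2027/04/18, skipping weekends — Apr 19, Apr 20, Apr 21, Apr 22, …, Apr 30, May 3, May 4 — lands on Tuesday, 2027/05/04.
Adding 72 calendar days to 2027/05/04 gives 2027/07/15, which is the last day of the improvement period.
The date termination becomes effective: 2027/07/15 + 60 days = 2027/09/13.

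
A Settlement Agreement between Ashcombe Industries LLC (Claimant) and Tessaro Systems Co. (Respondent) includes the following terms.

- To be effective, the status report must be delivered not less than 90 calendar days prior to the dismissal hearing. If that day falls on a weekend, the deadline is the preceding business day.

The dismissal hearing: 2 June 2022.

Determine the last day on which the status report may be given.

4 March 2022

2 June 2022 minus 90 days is 4 March 2022. That is a Friday, so no adjustment is needed.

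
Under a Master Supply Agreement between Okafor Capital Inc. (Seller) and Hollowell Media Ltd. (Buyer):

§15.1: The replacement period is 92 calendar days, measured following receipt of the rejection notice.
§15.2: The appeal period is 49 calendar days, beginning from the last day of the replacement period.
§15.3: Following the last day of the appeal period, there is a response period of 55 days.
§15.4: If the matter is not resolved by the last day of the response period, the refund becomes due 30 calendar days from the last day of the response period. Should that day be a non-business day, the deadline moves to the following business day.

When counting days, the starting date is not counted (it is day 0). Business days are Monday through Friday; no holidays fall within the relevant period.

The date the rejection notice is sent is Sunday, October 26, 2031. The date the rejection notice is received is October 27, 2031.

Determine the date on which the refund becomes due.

Adding 92 calendar days to October 27, 2031 gives January 27, 2032, which is the last day of the replacement period.
Adding 49 calendar days to January 27, 2032 gives March 16, 2032, which is the last day of the appeal period.
Adding 55 calendar days to March 16, 2032 gives May 10, 2032, which is the last day of the response period.
The date on which the refund becomes due: May 10, 2032 + 30 days = June 9, 2032. June 9, 2032 is a Wednesday, so no roll-forward applies.

June 9, 2032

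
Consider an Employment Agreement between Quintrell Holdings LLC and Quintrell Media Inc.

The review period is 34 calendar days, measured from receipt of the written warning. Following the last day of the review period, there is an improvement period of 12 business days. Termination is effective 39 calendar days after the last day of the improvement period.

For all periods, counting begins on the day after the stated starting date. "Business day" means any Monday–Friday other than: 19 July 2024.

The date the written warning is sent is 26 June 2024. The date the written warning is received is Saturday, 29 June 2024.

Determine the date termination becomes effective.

28 September 2024

The last day of the review period: 34 calendar days after 29 June 2024 is 2 August 2024.
The last day of the improvement period: counting 12 business days from Friday, 2 August 2024 (Aug 5, Aug 6, Aug 7, Aug 8, …, Aug 16, Aug 19, Aug 20, skipping weekends) reaches Tuesday, 20 August 2024.
Adding 39 calendar days to 20 August 2024 gives 28 September 2024, which is the date termination becomes effective.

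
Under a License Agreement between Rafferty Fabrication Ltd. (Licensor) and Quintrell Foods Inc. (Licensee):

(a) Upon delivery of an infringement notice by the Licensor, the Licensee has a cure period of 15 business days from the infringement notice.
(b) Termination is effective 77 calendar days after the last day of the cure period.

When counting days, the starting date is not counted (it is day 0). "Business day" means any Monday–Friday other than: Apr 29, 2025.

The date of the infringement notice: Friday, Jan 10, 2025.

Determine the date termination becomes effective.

The last day of the cure period: 15 business days after Friday, Jan 10, 2025, skipping weekends — Jan 13, Jan 14, Jan 15, Jan 16, …, Jan 29, Jan 30, Jan 31 — lands on Friday, Jan 31, 2025.
The date termination becomes effective: Jan 31, 2025 + 77 days = Apr 18, 2025.

Apr 18, 2025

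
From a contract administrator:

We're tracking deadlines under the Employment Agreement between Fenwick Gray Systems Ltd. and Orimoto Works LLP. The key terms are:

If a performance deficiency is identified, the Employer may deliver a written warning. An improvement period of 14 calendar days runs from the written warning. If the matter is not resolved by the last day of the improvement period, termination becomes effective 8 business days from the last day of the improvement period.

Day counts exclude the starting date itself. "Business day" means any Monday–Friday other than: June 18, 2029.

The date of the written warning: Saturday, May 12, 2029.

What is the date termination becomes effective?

The last day of the improvement period: May 12, 2029 + 14 days = May 26, 2029.
From Saturday, May 26, 2029, 8 business days (May 28, May 29, May 30, May 31, Jun 1, Jun 4, Jun 5, Jun 6, skipping weekends) brings us to Wednesday, June 6, 2029, which is the date termination becomes effective.

June 6, 2029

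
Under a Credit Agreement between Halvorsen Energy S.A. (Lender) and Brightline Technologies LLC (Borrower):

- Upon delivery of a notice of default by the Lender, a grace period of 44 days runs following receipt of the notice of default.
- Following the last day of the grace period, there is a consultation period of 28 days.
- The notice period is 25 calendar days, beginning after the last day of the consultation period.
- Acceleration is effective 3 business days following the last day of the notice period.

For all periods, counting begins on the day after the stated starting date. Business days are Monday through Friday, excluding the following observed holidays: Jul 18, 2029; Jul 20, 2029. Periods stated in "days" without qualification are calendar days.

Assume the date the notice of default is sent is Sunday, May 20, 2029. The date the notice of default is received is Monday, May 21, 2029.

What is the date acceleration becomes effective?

Aug 29, 2029

The last day of the grace period: May 21, 2029 + 44 days = Jul 4, 2029.
The last day of the consultation period: Jul 4, 2029 + 28 days = Aug 1, 2029.
The last day of the notice period: Aug 1, 2029 + 25 days = Aug 26, 2029.
The date acceleration becomes effective: 3 business days after Sunday, Aug 26, 2029, skipping weekends — Aug 27, Aug 28, Aug 29 — lands on Wednesday, Aug 29, 2029.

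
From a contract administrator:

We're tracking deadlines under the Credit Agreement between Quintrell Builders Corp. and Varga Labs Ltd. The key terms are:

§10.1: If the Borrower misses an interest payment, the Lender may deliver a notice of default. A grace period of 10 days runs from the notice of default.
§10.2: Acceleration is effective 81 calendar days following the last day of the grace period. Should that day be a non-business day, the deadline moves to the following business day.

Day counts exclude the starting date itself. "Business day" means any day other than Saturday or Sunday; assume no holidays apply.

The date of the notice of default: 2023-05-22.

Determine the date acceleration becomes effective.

2023-08-21

The last day of the grace period: 2023-05-22 + 10 days = 2023-06-01.
The date acceleration becomes effective: 2023-06-01 + 81 days = 2023-08-21. 2023-08-21 is a Monday, so no roll-forward applies.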